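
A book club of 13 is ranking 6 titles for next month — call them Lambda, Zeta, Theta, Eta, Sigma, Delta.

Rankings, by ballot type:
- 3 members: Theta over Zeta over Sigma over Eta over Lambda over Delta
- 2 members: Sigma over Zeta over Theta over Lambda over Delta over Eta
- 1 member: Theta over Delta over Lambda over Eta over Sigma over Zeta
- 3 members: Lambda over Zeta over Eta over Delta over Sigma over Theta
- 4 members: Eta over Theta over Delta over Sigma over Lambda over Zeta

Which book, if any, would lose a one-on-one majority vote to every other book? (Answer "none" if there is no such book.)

Pairwise majorities:
Lambda vs Zeta: 8 to 5, Lambda.
Lambda–Theta: Theta 10–3.
Lambda–Eta: Eta 7–6.
Lambda vs Sigma: Sigma, 9–4.
Lambda vs Delta: 8 to 5, Lambda.
Zeta vs Theta: Theta, 8–5.
Zeta vs Eta: Zeta is ranked higher on 3+2+3 = 8 ballots, Eta on 5. Zeta wins 8–5.
Zeta vs Sigma: Zeta is ranked higher on 3+3 = 6 ballots, Sigma on 7. Sigma wins 7–6.
Zeta–Delta: Zeta 8–5.
Theta vs Eta: Theta is ranked higher on 3+2+1 = 6 ballots, Eta on 7. Eta wins 7–6.
Theta vs Sigma: 3+1+4 = 8 for Theta, 5 for Sigma — Theta by 8–5.
Theta vs Delta: Theta wins 10–3.
Eta vs Sigma: 1+3+4 = 8 for Eta, 5 for Sigma — Eta by 8–5.
Eta vs Delta: Eta is ranked higher on 3+3+4 = 10 ballots, Delta on 3. Eta wins 10–3.
Sigma–Delta: Delta 8–5.
Each book has at least one pairwise win (Lambda beats Zeta; Zeta beats Eta; Theta beats Lambda; Eta beats Lambda; Sigma beats Lambda; Delta beats Sigma) — no Condorcet loser.

none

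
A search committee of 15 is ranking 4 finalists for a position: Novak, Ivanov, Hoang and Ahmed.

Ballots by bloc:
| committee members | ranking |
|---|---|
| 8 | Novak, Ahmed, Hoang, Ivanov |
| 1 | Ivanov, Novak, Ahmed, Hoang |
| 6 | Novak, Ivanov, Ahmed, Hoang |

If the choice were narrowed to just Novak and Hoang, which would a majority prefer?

Novak

Ballots ranking Novak above Hoang: 8 + 1 + 6 = 15.
Ballots ranking Hoang above Novak: 15 − 15 = 0.
Novak wins the head-to-head 15–0.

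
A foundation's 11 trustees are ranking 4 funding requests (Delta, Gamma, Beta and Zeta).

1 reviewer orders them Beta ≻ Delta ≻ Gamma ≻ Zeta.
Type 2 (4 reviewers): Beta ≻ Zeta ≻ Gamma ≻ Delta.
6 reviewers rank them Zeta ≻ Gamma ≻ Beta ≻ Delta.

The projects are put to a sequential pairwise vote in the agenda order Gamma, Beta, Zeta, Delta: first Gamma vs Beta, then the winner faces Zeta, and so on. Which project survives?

Zeta

Round 1: Gamma vs Beta — 6–5, Gamma advances.
Round 2: Gamma vs Zeta — 1–10, Zeta advances.
Round 3: Zeta vs Delta — 10–1, Zeta advances.
The agenda winner is Zeta.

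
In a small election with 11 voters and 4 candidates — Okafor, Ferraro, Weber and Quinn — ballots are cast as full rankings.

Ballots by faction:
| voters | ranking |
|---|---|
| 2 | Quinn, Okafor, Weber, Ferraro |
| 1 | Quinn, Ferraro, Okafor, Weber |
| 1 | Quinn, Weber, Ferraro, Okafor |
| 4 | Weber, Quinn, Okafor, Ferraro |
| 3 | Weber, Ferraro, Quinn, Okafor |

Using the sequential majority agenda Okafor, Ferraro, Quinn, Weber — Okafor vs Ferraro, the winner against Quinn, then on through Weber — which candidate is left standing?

Weber

Round 1: Okafor vs Ferraro — 6–5, Okafor advances.
Round 2: Okafor vs Quinn — 0–11, Quinn advances.
Round 3: Quinn vs Weber — 4–7, Weber advances.
The agenda winner is Weber.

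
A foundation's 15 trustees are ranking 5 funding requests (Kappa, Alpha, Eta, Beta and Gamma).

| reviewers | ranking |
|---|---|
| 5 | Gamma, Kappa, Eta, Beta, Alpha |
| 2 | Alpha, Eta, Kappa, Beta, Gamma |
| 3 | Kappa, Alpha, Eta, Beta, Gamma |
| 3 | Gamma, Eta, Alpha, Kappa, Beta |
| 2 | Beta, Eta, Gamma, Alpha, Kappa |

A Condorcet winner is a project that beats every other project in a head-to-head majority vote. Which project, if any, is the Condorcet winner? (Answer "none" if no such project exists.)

Gamma

Check each pair by majority over 15 ballots:
Kappa vs Alpha: Kappa wins 8–7.
Kappa–Eta: Kappa 8–7.
Kappa–Beta: Kappa 13–2.
Kappa–Gamma: Gamma 10–5.
Alpha vs Eta: Eta wins 10–5.
Alpha–Beta: Alpha 8–7.
Alpha vs Gamma: Gamma, 10–5.
Eta–Beta: Eta 13–2.
Eta vs Gamma: Gamma, 8–7.
Beta vs Gamma: Gamma wins 8–7.
Gamma wins every pairwise contest, so Gamma is the Condorcet winner.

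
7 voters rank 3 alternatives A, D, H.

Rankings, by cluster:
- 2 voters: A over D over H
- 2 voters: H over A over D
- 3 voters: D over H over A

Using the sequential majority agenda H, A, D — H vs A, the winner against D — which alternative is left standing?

Round 1: H vs A — 5–2, H advances.
Round 2: H vs D — 2–5, D advances.
D survives the agenda.

D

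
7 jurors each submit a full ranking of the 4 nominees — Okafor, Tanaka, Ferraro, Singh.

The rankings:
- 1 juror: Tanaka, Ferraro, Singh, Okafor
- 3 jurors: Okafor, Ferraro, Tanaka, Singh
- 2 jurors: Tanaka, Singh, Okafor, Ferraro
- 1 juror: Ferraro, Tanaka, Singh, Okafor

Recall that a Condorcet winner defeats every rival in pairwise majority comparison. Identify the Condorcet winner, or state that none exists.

Pairwise majorities:
Okafor vs Tanaka: Tanaka, 4–3.
Okafor vs Ferraro: 5 to 2, Okafor.
Okafor vs Singh: Singh wins 4–3.
Tanaka–Ferraro: Ferraro 4–3.
Tanaka–Singh: Tanaka 7–0.
Ferraro vs Singh: Ferraro wins 5–2.
No nominee is unbeaten: Okafor loses to Tanaka; Tanaka loses to Ferraro; Ferraro loses to Okafor; Singh loses to Tanaka. In particular Okafor beats Ferraro beats Tanaka beats Okafor is a majority cycle — no Condorcet winner exists.

none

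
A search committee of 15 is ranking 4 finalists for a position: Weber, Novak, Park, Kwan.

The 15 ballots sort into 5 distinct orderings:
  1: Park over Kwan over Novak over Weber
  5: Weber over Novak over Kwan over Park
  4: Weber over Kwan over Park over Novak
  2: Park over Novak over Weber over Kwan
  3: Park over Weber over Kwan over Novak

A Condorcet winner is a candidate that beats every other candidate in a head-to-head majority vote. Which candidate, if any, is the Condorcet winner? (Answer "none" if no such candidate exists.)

Check each pair by majority over 15 ballots:
Weber–Novak: Weber 12–3.
Weber vs Park: Weber wins 9–6.
Weber vs Kwan: 5+4+2+3 = 14 for Weber, 1 for Kwan — Weber by 14–1.
Novak vs Park: 5 to 10, Park.
Novak vs Kwan: Kwan wins 8–7.
Park–Kwan: Kwan 9–6.
Weber defeats every rival head-to-head and is the Condorcet winner.

Weber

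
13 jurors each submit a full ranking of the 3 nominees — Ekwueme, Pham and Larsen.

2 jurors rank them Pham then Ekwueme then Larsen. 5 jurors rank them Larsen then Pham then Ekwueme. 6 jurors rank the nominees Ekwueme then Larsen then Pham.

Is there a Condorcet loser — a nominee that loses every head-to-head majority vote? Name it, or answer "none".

none

Head-to-head results (13 jurors):
Ekwueme vs Pham: Ekwueme is ranked higher on 6 ballots, Pham on 7. Pham wins 7–6.
Ekwueme vs Larsen: Ekwueme is ranked higher on 2+6 = 8 ballots, Larsen on 5. Ekwueme wins 8–5.
Pham vs Larsen: 2 to 11, Larsen.
Every nominee wins at least one matchup (Ekwueme beats Larsen; Pham beats Ekwueme; Larsen beats Pham), so there is no Condorcet loser.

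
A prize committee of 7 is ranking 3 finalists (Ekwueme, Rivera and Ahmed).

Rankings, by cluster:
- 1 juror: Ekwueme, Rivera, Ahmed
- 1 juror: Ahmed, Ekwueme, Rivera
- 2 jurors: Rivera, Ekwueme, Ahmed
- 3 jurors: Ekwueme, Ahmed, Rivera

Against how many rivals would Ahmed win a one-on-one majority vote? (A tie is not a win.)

1

Ahmed against each rival (7 jurors):
Ahmed–Ekwueme: Ekwueme 6–1.
Ahmed vs Rivera: Ahmed wins 4–3.
Ahmed beats Rivera; loses to Ekwueme — 1 pairwise win.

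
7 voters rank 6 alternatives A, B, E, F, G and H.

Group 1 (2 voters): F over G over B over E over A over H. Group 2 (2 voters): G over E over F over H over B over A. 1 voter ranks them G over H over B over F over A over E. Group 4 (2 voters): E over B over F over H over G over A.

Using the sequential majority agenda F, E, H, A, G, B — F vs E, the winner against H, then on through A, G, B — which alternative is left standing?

G

Round 1: F vs E — 3–4, E advances.
Round 2: E vs H — 6–1, E advances.
Round 3: E vs A — 6–1, E advances.
Round 4: E vs G — 2–5, G advances.
Round 5: G vs B — 5–2, G advances.
The agenda winner is G.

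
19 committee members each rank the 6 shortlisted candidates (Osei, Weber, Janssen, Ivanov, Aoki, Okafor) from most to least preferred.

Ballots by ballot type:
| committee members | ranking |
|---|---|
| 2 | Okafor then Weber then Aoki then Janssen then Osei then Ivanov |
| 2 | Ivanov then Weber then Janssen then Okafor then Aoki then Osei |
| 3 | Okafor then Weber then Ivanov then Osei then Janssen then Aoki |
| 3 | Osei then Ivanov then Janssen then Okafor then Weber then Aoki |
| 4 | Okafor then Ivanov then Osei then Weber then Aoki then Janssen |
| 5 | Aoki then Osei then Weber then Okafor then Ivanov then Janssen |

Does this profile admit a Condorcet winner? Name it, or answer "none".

Okafor

Head-to-head results (19 committee members):
Osei–Weber: Osei 12–7.
Osei vs Janssen: 15 to 4, Osei.
Osei vs Ivanov: Osei preferred on 2+3+5 = 10 ballots; Osei wins 10–9.
Osei vs Aoki: Osei, 10–9.
Osei vs Okafor: Osei preferred on 3+5 = 8 ballots; Okafor wins 11–8.
Weber–Janssen: Weber 16–3.
Weber vs Ivanov: Weber is ranked higher on 2+3+5 = 10 ballots, Ivanov on 9. Weber wins 10–9.
Weber vs Aoki: Weber wins 14–5.
Weber vs Okafor: 2+5 = 7 for Weber, 12 for Okafor — Okafor by 12–7.
Janssen vs Ivanov: Ivanov wins 17–2.
Janssen–Aoki: Aoki 11–8.
Janssen vs Okafor: 2+3 = 5 for Janssen, 14 for Okafor — Okafor by 14–5.
Ivanov–Aoki: Ivanov 12–7.
Ivanov vs Okafor: 5 to 14, Okafor.
Aoki vs Okafor: Okafor, 14–5.
Okafor beats each of Osei, Weber, Janssen, Ivanov, Aoki — Okafor is the Condorcet winner.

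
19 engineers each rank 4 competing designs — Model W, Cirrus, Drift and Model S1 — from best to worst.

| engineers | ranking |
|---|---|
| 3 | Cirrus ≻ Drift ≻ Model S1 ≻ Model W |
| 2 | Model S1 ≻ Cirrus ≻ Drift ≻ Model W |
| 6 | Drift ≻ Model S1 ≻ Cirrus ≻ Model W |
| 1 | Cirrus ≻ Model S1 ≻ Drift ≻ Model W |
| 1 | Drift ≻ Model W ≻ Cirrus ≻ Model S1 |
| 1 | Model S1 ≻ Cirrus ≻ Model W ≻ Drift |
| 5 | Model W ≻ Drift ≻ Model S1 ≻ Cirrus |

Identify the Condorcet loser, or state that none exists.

Pairwise majorities:
Model W–Cirrus: Cirrus 13–6.
Model W vs Drift: Model W is ranked higher on 1+5 = 6 ballots, Drift on 13. Drift wins 13–6.
Model W vs Model S1: Model W is ranked higher on 1+5 = 6 ballots, Model S1 on 13. Model S1 wins 13–6.
Cirrus vs Drift: 7 to 12, Drift.
Cirrus vs Model S1: Model S1 wins 14–5.
Drift–Model S1: Drift 15–4.
Model W loses to every other design — it is the Condorcet loser.

Model W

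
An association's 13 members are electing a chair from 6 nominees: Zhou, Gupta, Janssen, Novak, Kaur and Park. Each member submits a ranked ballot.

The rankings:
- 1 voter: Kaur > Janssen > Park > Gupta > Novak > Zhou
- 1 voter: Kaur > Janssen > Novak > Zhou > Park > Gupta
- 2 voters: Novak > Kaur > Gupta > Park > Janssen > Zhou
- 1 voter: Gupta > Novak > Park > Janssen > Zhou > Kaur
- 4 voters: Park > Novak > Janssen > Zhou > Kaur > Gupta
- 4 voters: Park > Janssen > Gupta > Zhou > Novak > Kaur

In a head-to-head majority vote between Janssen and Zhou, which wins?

Janssen

Ballots ranking Janssen above Zhou: 1 + 1 + 2 + 1 + 4 + 4 = 13.
Ballots ranking Zhou above Janssen: 13 − 13 = 0.
Janssen wins the head-to-head 13–0.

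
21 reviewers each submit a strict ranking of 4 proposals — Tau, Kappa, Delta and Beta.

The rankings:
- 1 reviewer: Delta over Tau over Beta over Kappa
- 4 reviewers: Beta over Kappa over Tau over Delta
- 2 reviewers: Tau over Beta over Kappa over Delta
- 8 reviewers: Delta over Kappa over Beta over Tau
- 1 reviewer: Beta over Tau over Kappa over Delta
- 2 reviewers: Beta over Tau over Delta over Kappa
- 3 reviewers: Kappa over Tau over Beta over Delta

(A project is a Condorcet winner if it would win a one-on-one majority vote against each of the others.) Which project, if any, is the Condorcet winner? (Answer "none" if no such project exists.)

none

Head-to-head results (21 reviewers):
Tau vs Kappa: Kappa, 15–6.
Tau vs Delta: Tau, 12–9.
Tau–Beta: Beta 15–6.
Kappa vs Delta: Delta wins 11–10.
Kappa vs Beta: Kappa, 11–10.
Delta vs Beta: Beta, 12–9.
No project is unbeaten: Tau loses to Kappa; Kappa loses to Delta; Delta loses to Tau; Beta loses to Kappa. In particular Tau beats Delta beats Kappa beats Tau is a majority cycle — no Condorcet winner exists.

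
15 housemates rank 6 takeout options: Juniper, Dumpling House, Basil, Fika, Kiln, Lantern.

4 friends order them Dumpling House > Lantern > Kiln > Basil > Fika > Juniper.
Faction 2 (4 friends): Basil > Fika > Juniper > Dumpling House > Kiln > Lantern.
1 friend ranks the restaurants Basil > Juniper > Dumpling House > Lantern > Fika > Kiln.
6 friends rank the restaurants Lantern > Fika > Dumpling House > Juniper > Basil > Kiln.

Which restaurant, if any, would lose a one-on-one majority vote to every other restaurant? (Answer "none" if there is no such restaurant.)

Kiln

Pairwise majorities:
Juniper vs Dumpling House: Juniper preferred on 4+1 = 5 ballots; Dumpling House wins 10–5.
Juniper vs Basil: Basil, 9–6.
Juniper vs Fika: Fika, 14–1.
Juniper vs Kiln: Juniper wins 11–4.
Juniper vs Lantern: Lantern, 10–5.
Dumpling House vs Basil: Dumpling House preferred on 4+6 = 10 ballots; Dumpling House wins 10–5.
Dumpling House–Fika: Fika 10–5.
Dumpling House vs Kiln: 4+4+1+6 = 15 for Dumpling House, 0 for Kiln — Dumpling House by 15–0.
Dumpling House–Lantern: Dumpling House 9–6.
Basil vs Fika: 9 to 6, Basil.
Basil vs Kiln: 11 to 4, Basil.
Basil vs Lantern: Basil is ranked higher on 4+1 = 5 ballots, Lantern on 10. Lantern wins 10–5.
Fika vs Kiln: Fika preferred on 4+1+6 = 11 ballots; Fika wins 11–4.
Fika vs Lantern: Lantern wins 11–4.
Kiln vs Lantern: Kiln is ranked higher on 4 ballots, Lantern on 11. Lantern wins 11–4.
Kiln is beaten in every head-to-head and is the Condorcet loser.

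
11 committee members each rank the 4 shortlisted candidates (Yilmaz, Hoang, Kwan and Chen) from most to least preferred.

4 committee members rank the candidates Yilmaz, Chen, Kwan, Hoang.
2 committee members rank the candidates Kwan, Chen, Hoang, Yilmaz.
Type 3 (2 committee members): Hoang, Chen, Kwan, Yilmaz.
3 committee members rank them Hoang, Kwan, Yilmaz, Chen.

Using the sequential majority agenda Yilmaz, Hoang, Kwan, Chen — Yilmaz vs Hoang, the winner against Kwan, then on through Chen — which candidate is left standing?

Round 1: Yilmaz vs Hoang — 4–7, Hoang advances.
Round 2: Hoang vs Kwan — 5–6, Kwan advances.
Round 3: Kwan vs Chen — 5–6, Chen advances.
Chen survives the agenda.

Chen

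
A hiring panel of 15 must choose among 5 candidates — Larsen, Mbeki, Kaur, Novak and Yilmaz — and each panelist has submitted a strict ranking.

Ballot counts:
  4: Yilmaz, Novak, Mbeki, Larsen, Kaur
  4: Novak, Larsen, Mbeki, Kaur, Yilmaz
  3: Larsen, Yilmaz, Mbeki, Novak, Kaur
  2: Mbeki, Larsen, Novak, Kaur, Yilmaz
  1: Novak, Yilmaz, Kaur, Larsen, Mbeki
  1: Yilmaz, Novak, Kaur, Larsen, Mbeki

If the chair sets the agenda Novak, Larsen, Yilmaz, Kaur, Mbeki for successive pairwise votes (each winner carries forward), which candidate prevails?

Round 1: Novak vs Larsen — 10–5, Novak advances.
Round 2: Novak vs Yilmaz — 7–8, Yilmaz advances.
Round 3: Yilmaz vs Kaur — 9–6, Yilmaz advances.
Round 4: Yilmaz vs Mbeki — 9–6, Yilmaz advances.
Yilmaz survives the agenda.

Yilmaz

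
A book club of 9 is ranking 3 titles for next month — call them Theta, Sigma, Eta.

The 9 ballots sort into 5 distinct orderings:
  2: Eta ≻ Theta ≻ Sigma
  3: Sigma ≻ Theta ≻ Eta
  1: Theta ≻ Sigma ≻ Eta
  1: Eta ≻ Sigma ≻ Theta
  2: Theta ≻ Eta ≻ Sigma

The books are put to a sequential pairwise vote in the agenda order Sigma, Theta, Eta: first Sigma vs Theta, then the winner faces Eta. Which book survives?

Round 1: Sigma vs Theta — 4–5, Theta advances.
Round 2: Theta vs Eta — 6–3, Theta advances.
Theta survives the agenda.

Theta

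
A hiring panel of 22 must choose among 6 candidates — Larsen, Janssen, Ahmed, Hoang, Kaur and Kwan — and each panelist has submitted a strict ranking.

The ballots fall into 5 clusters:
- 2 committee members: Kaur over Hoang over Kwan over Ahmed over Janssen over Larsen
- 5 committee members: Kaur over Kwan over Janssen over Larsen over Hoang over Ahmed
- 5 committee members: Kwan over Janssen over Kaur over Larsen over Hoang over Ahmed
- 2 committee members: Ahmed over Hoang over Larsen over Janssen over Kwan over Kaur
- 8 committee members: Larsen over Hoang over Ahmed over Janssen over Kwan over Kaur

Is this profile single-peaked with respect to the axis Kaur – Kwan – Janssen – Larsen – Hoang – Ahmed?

Axis positions: Kaur=1, Kwan=2, Janssen=3, Larsen=4, Hoang=5, Ahmed=6.
Cluster 1: ranking walks positions 1-5-2-6-3-4; Hoang is ranked above Kwan even though Kwan lies between Hoang and the peak Kaur on the axis — preferences dip and rise again. Not single-peaked.
Cluster 2 (peak Kaur at position 1): ranking walks positions 1-2-3-4-5-6, expanding outward from the peak — single-peaked.
Cluster 3 (peak Kwan at position 2): ranking walks positions 2-3-1-4-5-6, expanding outward from the peak — single-peaked.
Cluster 4 (peak Ahmed at position 6): ranking walks positions 6-5-4-3-2-1, expanding outward from the peak — single-peaked.
Cluster 5 (peak Larsen at position 4): ranking walks positions 4-5-6-3-2-1, expanding outward from the peak — single-peaked.
Cluster 1 violates single-peakedness, so the profile is not single-peaked on this axis.

no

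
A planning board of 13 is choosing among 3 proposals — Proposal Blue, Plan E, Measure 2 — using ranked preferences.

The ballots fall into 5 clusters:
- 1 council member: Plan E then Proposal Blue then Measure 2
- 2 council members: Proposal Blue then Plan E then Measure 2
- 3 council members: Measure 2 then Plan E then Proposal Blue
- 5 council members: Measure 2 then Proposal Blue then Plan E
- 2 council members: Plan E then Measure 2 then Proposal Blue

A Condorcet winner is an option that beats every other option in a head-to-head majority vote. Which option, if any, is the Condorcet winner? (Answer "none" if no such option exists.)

Measure 2

Check each pair by majority over 13 ballots:
Proposal Blue–Plan E: Proposal Blue 7–6.
Proposal Blue vs Measure 2: Measure 2, 10–3.
Plan E vs Measure 2: 5 to 8, Measure 2.
Measure 2 beats each of Proposal Blue, Plan E — Measure 2 is the Condorcet winner.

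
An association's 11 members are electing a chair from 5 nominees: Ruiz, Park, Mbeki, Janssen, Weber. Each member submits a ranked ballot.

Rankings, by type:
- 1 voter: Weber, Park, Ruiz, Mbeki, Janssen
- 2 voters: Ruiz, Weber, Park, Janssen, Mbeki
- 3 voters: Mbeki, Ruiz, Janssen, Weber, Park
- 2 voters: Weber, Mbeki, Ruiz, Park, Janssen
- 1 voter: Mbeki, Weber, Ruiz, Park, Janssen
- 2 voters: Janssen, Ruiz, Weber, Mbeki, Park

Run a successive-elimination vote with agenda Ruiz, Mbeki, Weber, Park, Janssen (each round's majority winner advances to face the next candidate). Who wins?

Weber

Round 1: Ruiz vs Mbeki — 5–6, Mbeki advances.
Round 2: Mbeki vs Weber — 4–7, Weber advances.
Round 3: Weber vs Park — 11–0, Weber advances.
Round 4: Weber vs Janssen — 6–5, Weber advances.
Weber survives the agenda.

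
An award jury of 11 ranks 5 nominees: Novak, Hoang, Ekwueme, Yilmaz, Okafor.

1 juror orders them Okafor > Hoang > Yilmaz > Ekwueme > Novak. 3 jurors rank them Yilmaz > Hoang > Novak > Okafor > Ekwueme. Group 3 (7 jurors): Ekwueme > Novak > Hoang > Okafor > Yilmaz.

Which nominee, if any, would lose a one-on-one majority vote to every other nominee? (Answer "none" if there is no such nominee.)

Yilmaz

Pairwise majorities:
Novak vs Hoang: Novak is ranked higher on 7 ballots, Hoang on 4. Novak wins 7–4.
Novak vs Ekwueme: Ekwueme, 8–3.
Novak vs Yilmaz: 7 for Novak, 4 for Yilmaz — Novak by 7–4.
Novak vs Okafor: 10 to 1, Novak.
Hoang–Ekwueme: Ekwueme 7–4.
Hoang vs Yilmaz: Hoang wins 8–3.
Hoang vs Okafor: Hoang preferred on 3+7 = 10 ballots; Hoang wins 10–1.
Ekwueme vs Yilmaz: Ekwueme, 7–4.
Ekwueme vs Okafor: 7 for Ekwueme, 4 for Okafor — Ekwueme by 7–4.
Yilmaz vs Okafor: Yilmaz preferred on 3 ballots; Okafor wins 8–3.
Yilmaz loses to every other nominee — it is the Condorcet loser.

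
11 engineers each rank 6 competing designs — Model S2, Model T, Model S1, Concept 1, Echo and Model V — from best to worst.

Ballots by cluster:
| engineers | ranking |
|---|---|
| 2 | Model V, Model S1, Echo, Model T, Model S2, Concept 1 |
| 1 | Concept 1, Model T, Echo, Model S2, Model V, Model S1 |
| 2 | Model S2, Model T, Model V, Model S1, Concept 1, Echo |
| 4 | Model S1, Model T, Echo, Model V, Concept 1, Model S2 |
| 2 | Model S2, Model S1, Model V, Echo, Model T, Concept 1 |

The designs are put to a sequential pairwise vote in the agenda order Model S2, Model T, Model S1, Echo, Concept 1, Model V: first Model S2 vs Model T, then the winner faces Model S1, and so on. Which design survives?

Model S1

Round 1: Model S2 vs Model T — 4–7, Model T advances.
Round 2: Model T vs Model S1 — 3–8, Model S1 advances.
Round 3: Model S1 vs Echo — 10–1, Model S1 advances.
Round 4: Model S1 vs Concept 1 — 10–1, Model S1 advances.
Round 5: Model S1 vs Model V — 6–5, Model S1 advances.
The agenda winner is Model S1.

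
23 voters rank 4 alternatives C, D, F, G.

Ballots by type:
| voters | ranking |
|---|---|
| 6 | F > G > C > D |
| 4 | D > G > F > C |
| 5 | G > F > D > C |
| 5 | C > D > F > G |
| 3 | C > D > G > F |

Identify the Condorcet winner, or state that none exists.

Pairwise majorities:
C–D: C 14–9.
C vs F: F wins 15–8.
C vs G: G wins 15–8.
D vs F: D wins 12–11.
D vs G: D wins 12–11.
F vs G: G wins 12–11.
No alternative is unbeaten: C loses to F; D loses to C; F loses to D; G loses to D. In particular C → D → F → C is a majority cycle — no Condorcet winner exists.

none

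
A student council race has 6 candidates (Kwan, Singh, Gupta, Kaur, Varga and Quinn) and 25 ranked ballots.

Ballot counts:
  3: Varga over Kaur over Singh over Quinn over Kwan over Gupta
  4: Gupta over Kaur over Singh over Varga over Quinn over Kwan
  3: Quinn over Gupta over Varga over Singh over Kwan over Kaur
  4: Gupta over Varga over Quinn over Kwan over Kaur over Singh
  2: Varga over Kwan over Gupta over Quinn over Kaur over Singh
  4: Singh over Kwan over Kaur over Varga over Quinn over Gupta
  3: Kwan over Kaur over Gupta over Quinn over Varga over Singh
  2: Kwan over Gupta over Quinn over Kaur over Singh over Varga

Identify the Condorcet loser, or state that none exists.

none

Head-to-head results (25 voters):
Kwan vs Singh: Singh, 14–11.
Kwan vs Gupta: Kwan is ranked higher on 3+2+4+3+2 = 14 ballots, Gupta on 11. Kwan wins 14–11.
Kwan–Kaur: Kwan 18–7.
Kwan vs Varga: Varga wins 16–9.
Kwan vs Quinn: Quinn, 14–11.
Singh–Gupta: Gupta 18–7.
Singh vs Kaur: Kaur wins 18–7.
Singh–Varga: Varga 15–10.
Singh vs Quinn: Quinn wins 14–11.
Gupta vs Kaur: Gupta preferred on 4+3+4+2+2 = 15 ballots; Gupta wins 15–10.
Gupta vs Varga: 16 to 9, Gupta.
Gupta vs Quinn: 4+4+2+3+2 = 15 for Gupta, 10 for Quinn — Gupta by 15–10.
Kaur vs Varga: 4+4+3+2 = 13 for Kaur, 12 for Varga — Kaur by 13–12.
Kaur vs Quinn: Kaur, 14–11.
Varga vs Quinn: Varga, 17–8.
Every candidate wins at least one matchup (Kwan beats Gupta; Singh beats Kwan; Gupta beats Singh; Kaur beats Singh; Varga beats Kwan; Quinn beats Kwan), so there is no Condorcet loser.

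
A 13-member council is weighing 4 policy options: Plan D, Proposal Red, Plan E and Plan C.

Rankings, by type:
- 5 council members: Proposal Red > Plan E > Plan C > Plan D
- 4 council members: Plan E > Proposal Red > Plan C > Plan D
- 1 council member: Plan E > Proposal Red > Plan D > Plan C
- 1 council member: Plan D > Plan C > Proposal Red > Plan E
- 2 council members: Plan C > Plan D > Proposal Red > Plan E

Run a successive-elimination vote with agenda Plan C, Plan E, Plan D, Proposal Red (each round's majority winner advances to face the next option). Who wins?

Round 1: Plan C vs Plan E — 3–10, Plan E advances.
Round 2: Plan E vs Plan D — 10–3, Plan E advances.
Round 3: Plan E vs Proposal Red — 5–8, Proposal Red advances.
The agenda winner is Proposal Red.

Proposal Red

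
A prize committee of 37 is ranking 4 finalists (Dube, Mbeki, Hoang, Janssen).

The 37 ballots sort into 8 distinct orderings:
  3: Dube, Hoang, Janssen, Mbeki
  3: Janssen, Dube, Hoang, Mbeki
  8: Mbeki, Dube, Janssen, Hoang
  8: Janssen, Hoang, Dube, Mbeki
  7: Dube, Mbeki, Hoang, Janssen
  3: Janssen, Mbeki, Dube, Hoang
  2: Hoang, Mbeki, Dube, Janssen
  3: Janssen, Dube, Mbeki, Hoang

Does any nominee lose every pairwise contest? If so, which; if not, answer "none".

Pairwise majorities:
Dube vs Mbeki: Dube wins 24–13.
Dube vs Hoang: 3+3+8+7+3+3 = 27 for Dube, 10 for Hoang — Dube by 27–10.
Dube vs Janssen: Dube preferred on 3+8+7+2 = 20 ballots; Dube wins 20–17.
Mbeki vs Hoang: 8+7+3+3 = 21 for Mbeki, 16 for Hoang — Mbeki by 21–16.
Mbeki vs Janssen: 8+7+2 = 17 for Mbeki, 20 for Janssen — Janssen by 20–17.
Hoang vs Janssen: Hoang is ranked higher on 3+7+2 = 12 ballots, Janssen on 25. Janssen wins 25–12.
Hoang is beaten in every head-to-head and is the Condorcet loser.

Hoang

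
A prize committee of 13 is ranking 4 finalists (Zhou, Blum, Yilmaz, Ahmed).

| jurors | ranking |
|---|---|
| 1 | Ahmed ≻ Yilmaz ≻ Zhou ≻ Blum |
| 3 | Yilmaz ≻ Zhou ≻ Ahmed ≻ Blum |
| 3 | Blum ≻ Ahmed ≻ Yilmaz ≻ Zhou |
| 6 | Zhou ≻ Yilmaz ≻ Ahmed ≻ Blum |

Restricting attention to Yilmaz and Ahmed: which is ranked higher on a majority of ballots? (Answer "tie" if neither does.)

Ballots ranking Yilmaz above Ahmed: 3 + 6 = 9.
Ballots ranking Ahmed above Yilmaz: 13 − 9 = 4.
Yilmaz wins the head-to-head 9–4.

Yilmaz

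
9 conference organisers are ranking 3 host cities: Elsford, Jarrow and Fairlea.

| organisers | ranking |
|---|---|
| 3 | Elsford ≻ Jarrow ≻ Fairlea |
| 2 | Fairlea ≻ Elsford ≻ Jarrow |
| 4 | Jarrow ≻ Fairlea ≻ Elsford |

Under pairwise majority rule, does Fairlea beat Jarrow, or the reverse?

Ballots ranking Fairlea above Jarrow: 2.
Ballots ranking Jarrow above Fairlea: 9 − 2 = 7.
Jarrow wins the head-to-head 7–2.

Jarrow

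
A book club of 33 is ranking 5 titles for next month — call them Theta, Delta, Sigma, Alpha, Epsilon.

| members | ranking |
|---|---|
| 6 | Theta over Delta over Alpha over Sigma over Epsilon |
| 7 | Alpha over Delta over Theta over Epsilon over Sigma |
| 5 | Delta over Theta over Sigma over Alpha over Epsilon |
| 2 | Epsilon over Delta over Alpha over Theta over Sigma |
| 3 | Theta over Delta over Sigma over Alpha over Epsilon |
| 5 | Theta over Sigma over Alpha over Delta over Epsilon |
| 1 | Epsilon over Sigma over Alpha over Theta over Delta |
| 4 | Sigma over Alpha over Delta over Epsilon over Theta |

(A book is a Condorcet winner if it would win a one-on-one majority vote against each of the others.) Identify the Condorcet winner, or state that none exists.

Head-to-head results (33 members):
Theta vs Delta: Delta, 18–15.
Theta–Sigma: Theta 28–5.
Theta vs Alpha: Theta, 19–14.
Theta vs Epsilon: Theta, 26–7.
Delta vs Sigma: Delta, 23–10.
Delta vs Alpha: Alpha wins 17–16.
Delta vs Epsilon: Delta, 30–3.
Sigma–Alpha: Sigma 18–15.
Sigma vs Epsilon: Sigma wins 23–10.
Alpha–Epsilon: Alpha 30–3.
No book is unbeaten: Theta loses to Delta; Delta loses to Alpha; Sigma loses to Theta; Alpha loses to Theta; Epsilon loses to Theta. In particular Theta > Alpha > Delta > Theta is a majority cycle — no Condorcet winner exists.

none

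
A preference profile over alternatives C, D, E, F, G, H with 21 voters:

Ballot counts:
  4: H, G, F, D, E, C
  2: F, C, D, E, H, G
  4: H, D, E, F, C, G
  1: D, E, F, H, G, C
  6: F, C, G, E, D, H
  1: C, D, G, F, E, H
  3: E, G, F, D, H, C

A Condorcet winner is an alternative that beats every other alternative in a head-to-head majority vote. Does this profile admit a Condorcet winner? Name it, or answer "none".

Pairwise majorities:
C vs D: D, 12–9.
C vs E: E wins 12–9.
C–F: F 20–1.
C vs G: C, 13–8.
C vs H: H, 12–9.
D–E: D 12–9.
D–F: F 15–6.
D–G: G 13–8.
D vs H: D, 13–8.
E–F: F 13–8.
E vs G: G wins 11–10.
E vs H: E wins 13–8.
F vs G: F, 13–8.
F vs H: F, 13–8.
G vs H: H, 11–10.
Only F has no losses; F is the Condorcet winner.

F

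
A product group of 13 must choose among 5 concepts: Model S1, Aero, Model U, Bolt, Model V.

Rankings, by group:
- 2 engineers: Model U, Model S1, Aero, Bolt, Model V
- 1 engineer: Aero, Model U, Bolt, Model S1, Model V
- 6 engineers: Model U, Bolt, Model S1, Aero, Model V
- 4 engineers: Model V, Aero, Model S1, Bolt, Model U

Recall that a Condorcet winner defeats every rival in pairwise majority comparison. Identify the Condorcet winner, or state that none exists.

Model U

Check each pair by majority over 13 ballots:
Model S1 vs Aero: Model S1 is ranked higher on 2+6 = 8 ballots, Aero on 5. Model S1 wins 8–5.
Model S1–Model U: Model U 9–4.
Model S1 vs Bolt: Model S1 is ranked higher on 2+4 = 6 ballots, Bolt on 7. Bolt wins 7–6.
Model S1 vs Model V: Model S1, 9–4.
Aero vs Model U: Aero is ranked higher on 1+4 = 5 ballots, Model U on 8. Model U wins 8–5.
Aero vs Bolt: Aero preferred on 2+1+4 = 7 ballots; Aero wins 7–6.
Aero vs Model V: 9 to 4, Aero.
Model U vs Bolt: 2+1+6 = 9 for Model U, 4 for Bolt — Model U by 9–4.
Model U vs Model V: Model U preferred on 2+1+6 = 9 ballots; Model U wins 9–4.
Bolt vs Model V: Bolt wins 9–4.
Model U defeats every rival head-to-head and is the Condorcet winner.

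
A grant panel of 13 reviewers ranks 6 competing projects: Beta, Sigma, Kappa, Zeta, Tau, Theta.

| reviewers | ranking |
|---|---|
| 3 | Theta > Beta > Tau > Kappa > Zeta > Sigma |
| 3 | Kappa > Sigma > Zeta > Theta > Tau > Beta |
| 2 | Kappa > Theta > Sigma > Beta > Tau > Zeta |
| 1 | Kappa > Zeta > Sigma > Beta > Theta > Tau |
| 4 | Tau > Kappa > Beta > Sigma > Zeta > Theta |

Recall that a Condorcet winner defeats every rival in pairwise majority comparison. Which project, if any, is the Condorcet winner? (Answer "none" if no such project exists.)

none

Check each pair by majority over 13 ballots:
Beta vs Sigma: 7 to 6, Beta.
Beta vs Kappa: 3 to 10, Kappa.
Beta vs Zeta: 3+2+4 = 9 for Beta, 4 for Zeta — Beta by 9–4.
Beta vs Tau: Beta preferred on 3+2+1 = 6 ballots; Tau wins 7–6.
Beta vs Theta: 5 to 8, Theta.
Sigma vs Kappa: Sigma preferred on 0 ballots; Kappa wins 13–0.
Sigma vs Zeta: Sigma is ranked higher on 3+2+4 = 9 ballots, Zeta on 4. Sigma wins 9–4.
Sigma vs Tau: Sigma is ranked higher on 3+2+1 = 6 ballots, Tau on 7. Tau wins 7–6.
Sigma vs Theta: Sigma is ranked higher on 3+1+4 = 8 ballots, Theta on 5. Sigma wins 8–5.
Kappa vs Zeta: Kappa preferred on 3+3+2+1+4 = 13 ballots; Kappa wins 13–0.
Kappa vs Tau: Kappa preferred on 3+2+1 = 6 ballots; Tau wins 7–6.
Kappa vs Theta: Kappa preferred on 3+2+1+4 = 10 ballots; Kappa wins 10–3.
Zeta vs Tau: 4 to 9, Tau.
Zeta vs Theta: 3+1+4 = 8 for Zeta, 5 for Theta — Zeta by 8–5.
Tau vs Theta: Tau preferred on 4 ballots; Theta wins 9–4.
Every project loses at least once (Beta loses to Kappa; Sigma loses to Beta; Kappa loses to Tau; Zeta loses to Beta; Tau loses to Theta; Theta loses to Sigma). The majority relation contains the cycle Beta → Sigma → Theta → Beta, so there is no Condorcet winner.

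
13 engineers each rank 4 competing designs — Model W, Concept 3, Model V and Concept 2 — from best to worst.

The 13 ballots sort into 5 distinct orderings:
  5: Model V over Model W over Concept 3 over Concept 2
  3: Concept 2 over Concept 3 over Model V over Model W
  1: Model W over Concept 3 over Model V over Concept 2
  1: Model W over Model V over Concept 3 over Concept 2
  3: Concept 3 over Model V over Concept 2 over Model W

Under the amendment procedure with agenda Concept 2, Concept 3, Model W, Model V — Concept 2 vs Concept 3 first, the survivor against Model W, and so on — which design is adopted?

Model V

Round 1: Concept 2 vs Concept 3 — 3–10, Concept 3 advances.
Round 2: Concept 3 vs Model W — 6–7, Model W advances.
Round 3: Model W vs Model V — 2–11, Model V advances.
The agenda winner is Model V.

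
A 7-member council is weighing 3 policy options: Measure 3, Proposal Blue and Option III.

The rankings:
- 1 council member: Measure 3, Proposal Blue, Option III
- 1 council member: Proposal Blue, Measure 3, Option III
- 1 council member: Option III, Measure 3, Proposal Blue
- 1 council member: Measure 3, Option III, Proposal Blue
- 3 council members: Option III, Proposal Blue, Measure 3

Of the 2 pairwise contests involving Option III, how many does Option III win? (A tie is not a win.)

2

Option III against each rival (7 council members):
Option III vs Measure 3: 1+3 = 4 for Option III, 3 for Measure 3 — Option III by 4–3.
Option III vs Proposal Blue: 5 to 2, Option III.
Option III beats Measure 3, Proposal Blue — 2 pairwise wins.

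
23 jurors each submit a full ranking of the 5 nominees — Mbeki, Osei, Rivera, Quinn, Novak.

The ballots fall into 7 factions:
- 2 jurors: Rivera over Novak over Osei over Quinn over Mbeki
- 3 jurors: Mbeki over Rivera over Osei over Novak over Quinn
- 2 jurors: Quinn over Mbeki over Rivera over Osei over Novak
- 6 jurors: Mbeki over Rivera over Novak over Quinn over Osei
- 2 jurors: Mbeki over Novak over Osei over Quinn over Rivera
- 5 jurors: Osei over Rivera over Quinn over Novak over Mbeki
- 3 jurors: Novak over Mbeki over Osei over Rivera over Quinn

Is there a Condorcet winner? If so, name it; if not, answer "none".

Mbeki

Head-to-head results (23 jurors):
Mbeki vs Osei: 16 to 7, Mbeki.
Mbeki vs Rivera: 3+2+6+2+3 = 16 for Mbeki, 7 for Rivera — Mbeki by 16–7.
Mbeki vs Quinn: 3+6+2+3 = 14 for Mbeki, 9 for Quinn — Mbeki by 14–9.
Mbeki vs Novak: Mbeki is ranked higher on 3+2+6+2 = 13 ballots, Novak on 10. Mbeki wins 13–10.
Osei vs Rivera: 2+5+3 = 10 for Osei, 13 for Rivera — Rivera by 13–10.
Osei vs Quinn: 15 to 8, Osei.
Osei vs Novak: 3+2+5 = 10 for Osei, 13 for Novak — Novak by 13–10.
Rivera vs Quinn: 19 to 4, Rivera.
Rivera vs Novak: Rivera preferred on 2+3+2+6+5 = 18 ballots; Rivera wins 18–5.
Quinn vs Novak: 7 to 16, Novak.
Mbeki defeats every rival head-to-head and is the Condorcet winner.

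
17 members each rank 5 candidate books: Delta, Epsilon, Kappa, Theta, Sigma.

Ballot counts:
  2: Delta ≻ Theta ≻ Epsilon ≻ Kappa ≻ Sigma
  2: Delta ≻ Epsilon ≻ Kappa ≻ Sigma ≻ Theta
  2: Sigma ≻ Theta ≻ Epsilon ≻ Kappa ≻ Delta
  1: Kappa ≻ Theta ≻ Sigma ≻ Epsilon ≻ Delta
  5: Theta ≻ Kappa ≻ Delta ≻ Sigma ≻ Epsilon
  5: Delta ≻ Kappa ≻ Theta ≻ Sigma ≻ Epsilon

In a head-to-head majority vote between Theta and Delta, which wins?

Ballots ranking Theta above Delta: 2 + 1 + 5 = 8.
Ballots ranking Delta above Theta: 17 − 8 = 9.
Delta wins the head-to-head 9–8.

Delta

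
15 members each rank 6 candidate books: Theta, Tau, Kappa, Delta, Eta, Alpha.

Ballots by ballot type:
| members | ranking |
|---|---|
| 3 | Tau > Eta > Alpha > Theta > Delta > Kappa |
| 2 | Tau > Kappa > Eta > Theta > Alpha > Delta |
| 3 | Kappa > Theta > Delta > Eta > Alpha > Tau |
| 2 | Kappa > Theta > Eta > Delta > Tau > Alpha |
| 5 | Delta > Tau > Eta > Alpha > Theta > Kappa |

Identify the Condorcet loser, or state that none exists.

Head-to-head results (15 members):
Theta vs Tau: Theta preferred on 3+2 = 5 ballots; Tau wins 10–5.
Theta vs Kappa: Theta preferred on 3+5 = 8 ballots; Theta wins 8–7.
Theta–Delta: Theta 10–5.
Theta vs Eta: 5 to 10, Eta.
Theta vs Alpha: Theta is ranked higher on 2+3+2 = 7 ballots, Alpha on 8. Alpha wins 8–7.
Tau vs Kappa: Tau is ranked higher on 3+2+5 = 10 ballots, Kappa on 5. Tau wins 10–5.
Tau vs Delta: Tau is ranked higher on 3+2 = 5 ballots, Delta on 10. Delta wins 10–5.
Tau vs Eta: Tau is ranked higher on 3+2+5 = 10 ballots, Eta on 5. Tau wins 10–5.
Tau vs Alpha: 12 to 3, Tau.
Kappa–Delta: Delta 8–7.
Kappa–Eta: Eta 8–7.
Kappa–Alpha: Alpha 8–7.
Delta vs Eta: Delta wins 8–7.
Delta–Alpha: Delta 10–5.
Eta vs Alpha: 15 to 0, Eta.
Kappa loses to every other book — it is the Condorcet loser.

Kappa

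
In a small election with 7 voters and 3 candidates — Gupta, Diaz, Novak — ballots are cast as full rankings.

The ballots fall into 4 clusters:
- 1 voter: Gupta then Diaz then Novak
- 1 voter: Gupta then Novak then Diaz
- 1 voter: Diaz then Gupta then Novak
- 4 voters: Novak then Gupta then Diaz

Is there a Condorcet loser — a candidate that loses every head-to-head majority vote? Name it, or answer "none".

Head-to-head results (7 voters):
Gupta–Diaz: Gupta 6–1.
Gupta vs Novak: 1+1+1 = 3 for Gupta, 4 for Novak — Novak by 4–3.
Diaz vs Novak: Novak wins 5–2.
Only Diaz has no wins; Diaz is the Condorcet loser.

Diaz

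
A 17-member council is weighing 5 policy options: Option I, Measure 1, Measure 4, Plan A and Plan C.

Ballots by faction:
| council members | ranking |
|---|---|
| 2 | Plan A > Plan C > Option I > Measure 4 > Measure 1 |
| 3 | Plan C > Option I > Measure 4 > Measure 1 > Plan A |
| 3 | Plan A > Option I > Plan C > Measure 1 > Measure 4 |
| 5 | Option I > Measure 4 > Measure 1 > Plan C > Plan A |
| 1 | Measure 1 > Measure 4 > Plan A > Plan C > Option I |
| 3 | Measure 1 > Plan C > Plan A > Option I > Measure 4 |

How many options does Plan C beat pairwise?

3

Plan C against each rival (17 council members):
Plan C vs Option I: 2+3+1+3 = 9 for Plan C, 8 for Option I — Plan C by 9–8.
Plan C–Measure 1: Measure 1 9–8.
Plan C–Measure 4: Plan C 11–6.
Plan C vs Plan A: Plan C, 11–6.
Plan C beats Option I, Measure 4, Plan A; loses to Measure 1 — 3 pairwise wins.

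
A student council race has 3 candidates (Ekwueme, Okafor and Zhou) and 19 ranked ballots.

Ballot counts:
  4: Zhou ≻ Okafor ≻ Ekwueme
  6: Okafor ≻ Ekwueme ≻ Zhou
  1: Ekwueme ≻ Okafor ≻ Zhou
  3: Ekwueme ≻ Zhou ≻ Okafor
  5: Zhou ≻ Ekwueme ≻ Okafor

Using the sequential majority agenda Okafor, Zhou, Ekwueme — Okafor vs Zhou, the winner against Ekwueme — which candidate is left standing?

Round 1: Okafor vs Zhou — 7–12, Zhou advances.
Round 2: Zhou vs Ekwueme — 9–10, Ekwueme advances.
The agenda winner is Ekwueme.

Ekwueme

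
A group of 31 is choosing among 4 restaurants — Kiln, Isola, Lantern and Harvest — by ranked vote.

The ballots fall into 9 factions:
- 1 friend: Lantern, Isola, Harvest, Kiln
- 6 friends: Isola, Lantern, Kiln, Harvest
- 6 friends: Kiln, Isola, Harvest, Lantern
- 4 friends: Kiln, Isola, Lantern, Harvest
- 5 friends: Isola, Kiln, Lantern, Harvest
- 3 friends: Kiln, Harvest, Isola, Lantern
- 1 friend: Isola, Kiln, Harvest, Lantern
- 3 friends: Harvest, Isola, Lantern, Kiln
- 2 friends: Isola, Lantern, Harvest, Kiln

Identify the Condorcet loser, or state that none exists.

Harvest

Head-to-head results (31 friends):
Kiln vs Isola: Isola wins 18–13.
Kiln vs Lantern: Kiln wins 19–12.
Kiln vs Harvest: 25 to 6, Kiln.
Isola vs Lantern: 30 to 1, Isola.
Isola vs Harvest: 25 to 6, Isola.
Lantern vs Harvest: 1+6+4+5+2 = 18 for Lantern, 13 for Harvest — Lantern by 18–13.
Harvest is beaten in every head-to-head and is the Condorcet loser.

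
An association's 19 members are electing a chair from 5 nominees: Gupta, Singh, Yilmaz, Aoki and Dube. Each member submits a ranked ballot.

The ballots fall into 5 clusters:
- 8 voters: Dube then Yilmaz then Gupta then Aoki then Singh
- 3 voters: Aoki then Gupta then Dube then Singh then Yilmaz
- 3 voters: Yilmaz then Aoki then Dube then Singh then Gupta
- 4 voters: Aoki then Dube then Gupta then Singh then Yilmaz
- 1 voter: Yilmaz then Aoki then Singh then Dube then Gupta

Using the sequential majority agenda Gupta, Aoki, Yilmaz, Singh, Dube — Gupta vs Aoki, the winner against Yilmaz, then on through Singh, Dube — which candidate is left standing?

Round 1: Gupta vs Aoki — 8–11, Aoki advances.
Round 2: Aoki vs Yilmaz — 7–12, Yilmaz advances.
Round 3: Yilmaz vs Singh — 12–7, Yilmaz advances.
Round 4: Yilmaz vs Dube — 4–15, Dube advances.
Dube survives the agenda.

Dube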